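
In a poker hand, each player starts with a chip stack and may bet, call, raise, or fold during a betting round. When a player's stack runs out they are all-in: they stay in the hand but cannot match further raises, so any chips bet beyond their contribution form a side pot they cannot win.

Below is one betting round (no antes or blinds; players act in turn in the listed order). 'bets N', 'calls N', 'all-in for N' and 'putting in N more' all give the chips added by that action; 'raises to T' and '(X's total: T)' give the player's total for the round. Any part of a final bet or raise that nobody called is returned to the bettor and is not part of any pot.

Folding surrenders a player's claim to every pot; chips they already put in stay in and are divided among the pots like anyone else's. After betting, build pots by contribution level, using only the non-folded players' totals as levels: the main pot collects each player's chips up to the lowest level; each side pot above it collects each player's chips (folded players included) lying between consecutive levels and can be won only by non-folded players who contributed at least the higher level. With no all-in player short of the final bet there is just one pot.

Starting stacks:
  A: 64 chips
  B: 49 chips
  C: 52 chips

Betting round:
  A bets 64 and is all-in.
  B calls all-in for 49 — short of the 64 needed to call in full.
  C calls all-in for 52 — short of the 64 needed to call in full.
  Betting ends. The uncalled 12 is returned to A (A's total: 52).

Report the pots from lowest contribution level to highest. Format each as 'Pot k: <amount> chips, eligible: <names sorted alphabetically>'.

Contributions (after 12 returned to A): A=52, B=49, C=52
Pot levels (distinct totals of non-folded players): 49, 52
Layer 1-49: 49 each from A, B, C = 49*3 = 147 chips; eligible A, B, C
Layer 50-52: 3 each from A, C = 3*2 = 6 chips; eligible A, C

Pot 1: 147 chips, eligible: A, B, C
Pot 2: 6 chips, eligible: A, C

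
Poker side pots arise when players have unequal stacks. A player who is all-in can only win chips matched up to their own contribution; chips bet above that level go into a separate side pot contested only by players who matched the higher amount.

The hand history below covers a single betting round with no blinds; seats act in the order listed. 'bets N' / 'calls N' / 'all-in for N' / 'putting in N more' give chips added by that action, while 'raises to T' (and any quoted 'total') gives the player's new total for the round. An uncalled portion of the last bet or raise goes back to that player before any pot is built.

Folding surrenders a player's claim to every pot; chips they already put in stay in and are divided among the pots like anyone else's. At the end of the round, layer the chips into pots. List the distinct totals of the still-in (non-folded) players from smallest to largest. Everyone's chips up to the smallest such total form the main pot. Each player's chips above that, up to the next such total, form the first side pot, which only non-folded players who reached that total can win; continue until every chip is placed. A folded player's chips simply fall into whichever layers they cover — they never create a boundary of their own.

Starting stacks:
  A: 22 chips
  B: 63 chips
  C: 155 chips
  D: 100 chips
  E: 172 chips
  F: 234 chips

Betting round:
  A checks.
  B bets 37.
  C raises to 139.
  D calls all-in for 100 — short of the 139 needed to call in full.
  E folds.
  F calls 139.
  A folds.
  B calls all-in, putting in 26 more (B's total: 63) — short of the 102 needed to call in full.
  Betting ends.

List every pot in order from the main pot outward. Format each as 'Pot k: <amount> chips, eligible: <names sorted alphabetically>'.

Contributions: B=63, C=139, D=100, F=139
Folded: A, E
Pot levels (distinct totals of non-folded players): 63, 100, 139
Layer 1-63: 63 each from B, C, D, F = 63*4 = 252 chips; eligible B, C, D, F
Layer 64-100: 37 each from C, D, F = 37*3 = 111 chips; eligible C, D, F
Layer 101-139: 39 each from C, F = 39*2 = 78 chips; eligible C, F

Pot 1: 252 chips, eligible: B, C, D, F
Pot 2: 111 chips, eligible: C, D, F
Pot 3: 78 chips, eligible: C, F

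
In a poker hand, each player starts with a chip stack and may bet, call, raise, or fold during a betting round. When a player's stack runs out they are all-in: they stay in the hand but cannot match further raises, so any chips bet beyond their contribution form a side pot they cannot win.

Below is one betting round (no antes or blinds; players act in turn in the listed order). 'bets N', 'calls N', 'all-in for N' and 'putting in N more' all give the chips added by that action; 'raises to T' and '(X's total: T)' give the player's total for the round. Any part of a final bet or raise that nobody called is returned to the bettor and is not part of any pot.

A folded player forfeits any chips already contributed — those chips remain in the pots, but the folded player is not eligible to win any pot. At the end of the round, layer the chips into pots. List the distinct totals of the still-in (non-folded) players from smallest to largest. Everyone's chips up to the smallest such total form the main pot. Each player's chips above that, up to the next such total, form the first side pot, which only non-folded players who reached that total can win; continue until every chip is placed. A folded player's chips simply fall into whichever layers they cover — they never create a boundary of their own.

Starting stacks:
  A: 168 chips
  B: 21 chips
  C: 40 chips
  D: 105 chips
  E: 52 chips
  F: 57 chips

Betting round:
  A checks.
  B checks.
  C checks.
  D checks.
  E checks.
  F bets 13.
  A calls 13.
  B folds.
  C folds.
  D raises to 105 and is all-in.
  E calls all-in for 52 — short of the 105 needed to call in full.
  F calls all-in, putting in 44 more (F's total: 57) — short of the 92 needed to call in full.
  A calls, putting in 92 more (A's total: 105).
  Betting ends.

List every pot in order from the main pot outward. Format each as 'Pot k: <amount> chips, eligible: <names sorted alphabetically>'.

Pot 1: 208 chips, eligible: A, D, E, F
Pot 2: 15 chips, eligible: A, D, F
Pot 3: 96 chips, eligible: A, D

Derivation:
Contributions: A=105, D=105, E=52, F=57
Folded: B, C
Pot levels (distinct totals of non-folded players): 52, 57, 105
Layer 1-52: 52 each from A, D, E, F = 52*4 = 208 chips; eligible A, D, E, F
Layer 53-57: 5 each from A, D, F = 5*3 = 15 chips; eligible A, D, F
Layer 58-105: 48 each from A, D = 48*2 = 96 chips; eligible A, D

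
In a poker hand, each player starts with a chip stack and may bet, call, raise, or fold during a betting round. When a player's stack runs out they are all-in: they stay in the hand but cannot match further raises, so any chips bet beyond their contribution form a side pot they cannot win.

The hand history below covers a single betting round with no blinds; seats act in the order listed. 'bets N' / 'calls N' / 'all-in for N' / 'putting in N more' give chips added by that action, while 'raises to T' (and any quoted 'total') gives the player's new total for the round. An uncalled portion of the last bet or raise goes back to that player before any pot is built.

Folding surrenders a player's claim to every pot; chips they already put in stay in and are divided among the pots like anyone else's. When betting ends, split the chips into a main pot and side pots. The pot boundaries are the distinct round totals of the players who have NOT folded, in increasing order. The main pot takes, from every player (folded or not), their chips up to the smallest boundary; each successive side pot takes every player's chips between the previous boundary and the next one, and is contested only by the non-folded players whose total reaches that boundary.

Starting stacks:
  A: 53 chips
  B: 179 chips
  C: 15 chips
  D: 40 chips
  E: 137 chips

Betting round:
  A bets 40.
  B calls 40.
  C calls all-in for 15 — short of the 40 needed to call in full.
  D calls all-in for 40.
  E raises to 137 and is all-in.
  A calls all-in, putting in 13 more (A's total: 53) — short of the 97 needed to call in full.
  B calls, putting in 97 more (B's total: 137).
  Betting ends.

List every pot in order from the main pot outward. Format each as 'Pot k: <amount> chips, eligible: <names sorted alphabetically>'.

Pot 1: 75 chips, eligible: A, B, C, D, E
Pot 2: 100 chips, eligible: A, B, D, E
Pot 3: 39 chips, eligible: A, B, E
Pot 4: 168 chips, eligible: B, E

Derivation:
Contributions: A=53, B=137, C=15, D=40, E=137
Pot levels (distinct totals of non-folded players): 15, 40, 53, 137
Layer 1-15: 15 each from A, B, C, D, E = 15*5 = 75 chips; eligible A, B, C, D, E
Layer 16-40: 25 each from A, B, D, E = 25*4 = 100 chips; eligible A, B, D, E
Layer 41-53: 13 each from A, B, E = 13*3 = 39 chips; eligible A, B, E
Layer 54-137: 84 each from B, E = 84*2 = 168 chips; eligible B, E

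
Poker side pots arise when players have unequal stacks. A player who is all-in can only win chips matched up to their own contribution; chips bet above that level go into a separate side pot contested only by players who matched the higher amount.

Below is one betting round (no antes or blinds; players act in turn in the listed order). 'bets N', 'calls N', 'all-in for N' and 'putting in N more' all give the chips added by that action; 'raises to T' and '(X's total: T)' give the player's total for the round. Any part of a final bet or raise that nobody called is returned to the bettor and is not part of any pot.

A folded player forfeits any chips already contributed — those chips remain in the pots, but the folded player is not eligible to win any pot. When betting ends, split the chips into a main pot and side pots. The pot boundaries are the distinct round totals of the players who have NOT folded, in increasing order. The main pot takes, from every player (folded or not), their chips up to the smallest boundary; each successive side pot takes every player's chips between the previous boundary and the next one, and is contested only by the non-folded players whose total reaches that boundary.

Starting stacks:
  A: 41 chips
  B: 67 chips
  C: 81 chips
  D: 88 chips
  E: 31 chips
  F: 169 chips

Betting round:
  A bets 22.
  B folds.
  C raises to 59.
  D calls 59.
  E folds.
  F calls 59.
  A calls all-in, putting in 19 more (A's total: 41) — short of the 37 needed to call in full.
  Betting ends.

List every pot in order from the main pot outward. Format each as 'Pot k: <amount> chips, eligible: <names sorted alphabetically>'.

Contributions: A=41, C=59, D=59, F=59
Folded: B, E
Pot levels (distinct totals of non-folded players): 41, 59
Layer 1-41: 41 each from A, C, D, F = 41*4 = 164 chips; eligible A, C, D, F
Layer 42-59: 18 each from C, D, F = 18*3 = 54 chips; eligible C, D, F

Pot 1: 164 chips, eligible: A, C, D, F
Pot 2: 54 chips, eligible: C, D, F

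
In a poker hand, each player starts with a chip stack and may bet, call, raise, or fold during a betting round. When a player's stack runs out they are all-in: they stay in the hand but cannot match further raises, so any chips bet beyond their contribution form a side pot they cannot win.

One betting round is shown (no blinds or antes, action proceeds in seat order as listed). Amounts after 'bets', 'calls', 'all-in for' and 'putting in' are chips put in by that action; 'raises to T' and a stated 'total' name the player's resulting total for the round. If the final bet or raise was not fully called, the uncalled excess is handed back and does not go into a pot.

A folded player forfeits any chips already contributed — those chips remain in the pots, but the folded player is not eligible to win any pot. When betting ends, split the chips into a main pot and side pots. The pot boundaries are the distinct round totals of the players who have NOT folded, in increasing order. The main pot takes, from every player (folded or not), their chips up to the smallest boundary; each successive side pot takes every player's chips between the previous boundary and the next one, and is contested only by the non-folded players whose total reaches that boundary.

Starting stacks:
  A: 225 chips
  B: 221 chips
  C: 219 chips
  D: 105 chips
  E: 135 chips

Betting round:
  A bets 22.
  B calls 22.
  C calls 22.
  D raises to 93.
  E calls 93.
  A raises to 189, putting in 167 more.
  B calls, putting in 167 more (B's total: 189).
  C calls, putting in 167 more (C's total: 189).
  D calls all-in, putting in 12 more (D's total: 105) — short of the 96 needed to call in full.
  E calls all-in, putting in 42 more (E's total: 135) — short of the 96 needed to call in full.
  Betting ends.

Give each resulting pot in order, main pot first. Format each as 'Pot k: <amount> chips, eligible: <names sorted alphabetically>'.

Contributions: A=189, B=189, C=189, D=105, E=135
Pot levels (distinct totals of non-folded players): 105, 135, 189
Layer 1-105: 105 each from A, B, C, D, E = 105*5 = 525 chips; eligible A, B, C, D, E
Layer 106-135: 30 each from A, B, C, E = 30*4 = 120 chips; eligible A, B, C, E
Layer 136-189: 54 each from A, B, C = 54*3 = 162 chips; eligible A, B, C

Pot 1: 525 chips, eligible: A, B, C, D, E
Pot 2: 120 chips, eligible: A, B, C, E
Pot 3: 162 chips, eligible: A, B, C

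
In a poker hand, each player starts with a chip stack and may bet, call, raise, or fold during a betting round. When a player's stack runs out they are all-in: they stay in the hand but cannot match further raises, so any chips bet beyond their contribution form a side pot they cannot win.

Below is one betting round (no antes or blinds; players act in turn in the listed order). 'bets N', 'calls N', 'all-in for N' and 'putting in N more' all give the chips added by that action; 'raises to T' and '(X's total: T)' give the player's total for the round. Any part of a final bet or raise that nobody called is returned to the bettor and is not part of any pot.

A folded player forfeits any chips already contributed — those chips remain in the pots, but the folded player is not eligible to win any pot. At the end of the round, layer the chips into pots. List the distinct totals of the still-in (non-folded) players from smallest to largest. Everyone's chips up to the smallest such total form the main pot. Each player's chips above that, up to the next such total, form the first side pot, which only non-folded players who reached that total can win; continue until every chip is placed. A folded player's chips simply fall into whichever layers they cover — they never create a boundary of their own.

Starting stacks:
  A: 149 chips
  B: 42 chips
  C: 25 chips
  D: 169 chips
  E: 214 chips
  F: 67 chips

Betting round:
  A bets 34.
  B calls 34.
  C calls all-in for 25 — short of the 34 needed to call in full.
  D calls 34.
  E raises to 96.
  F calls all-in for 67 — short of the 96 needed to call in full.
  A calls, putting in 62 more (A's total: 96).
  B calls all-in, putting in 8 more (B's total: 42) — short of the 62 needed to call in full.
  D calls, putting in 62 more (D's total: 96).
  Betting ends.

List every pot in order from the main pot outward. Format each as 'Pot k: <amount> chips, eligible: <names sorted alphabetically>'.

Pot 1: 150 chips, eligible: A, B, C, D, E, F
Pot 2: 85 chips, eligible: A, B, D, E, F
Pot 3: 100 chips, eligible: A, D, E, F
Pot 4: 87 chips, eligible: A, D, E

Derivation:
Contributions: A=96, B=42, C=25, D=96, E=96, F=67
Pot levels (distinct totals of non-folded players): 25, 42, 67, 96
Layer 1-25: 25 each from A, B, C, D, E, F = 25*6 = 150 chips; eligible A, B, C, D, E, F
Layer 26-42: 17 each from A, B, D, E, F = 17*5 = 85 chips; eligible A, B, D, E, F
Layer 43-67: 25 each from A, D, E, F = 25*4 = 100 chips; eligible A, D, E, F
Layer 68-96: 29 each from A, D, E = 29*3 = 87 chips; eligible A, D, E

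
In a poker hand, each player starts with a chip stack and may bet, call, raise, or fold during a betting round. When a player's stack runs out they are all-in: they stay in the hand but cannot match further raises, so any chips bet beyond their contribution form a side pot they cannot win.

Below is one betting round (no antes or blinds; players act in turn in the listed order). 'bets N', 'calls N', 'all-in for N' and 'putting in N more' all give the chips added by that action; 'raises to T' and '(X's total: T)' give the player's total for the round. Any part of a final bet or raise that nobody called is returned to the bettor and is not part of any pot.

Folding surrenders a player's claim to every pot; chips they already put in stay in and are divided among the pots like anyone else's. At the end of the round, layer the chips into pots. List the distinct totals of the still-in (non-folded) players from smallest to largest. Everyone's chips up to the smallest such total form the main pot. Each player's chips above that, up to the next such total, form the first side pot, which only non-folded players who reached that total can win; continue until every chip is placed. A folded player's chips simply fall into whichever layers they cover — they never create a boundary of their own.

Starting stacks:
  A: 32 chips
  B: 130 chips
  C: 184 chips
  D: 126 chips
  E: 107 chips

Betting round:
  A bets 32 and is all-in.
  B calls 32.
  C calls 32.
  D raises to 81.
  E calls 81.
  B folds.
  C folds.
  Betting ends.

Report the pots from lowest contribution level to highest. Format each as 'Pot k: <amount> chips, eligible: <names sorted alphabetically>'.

Pot 1: 160 chips, eligible: A, D, E
Pot 2: 98 chips, eligible: D, E

Derivation:
Contributions: A=32, B=32, C=32, D=81, E=81
Folded: B, C
Pot levels (distinct totals of non-folded players): 32, 81
Layer 1-32: 32 each from A, B, C, D, E = 32*5 = 160 chips; eligible A, D, E
Layer 33-81: 49 each from D, E = 49*2 = 98 chips; eligible D, E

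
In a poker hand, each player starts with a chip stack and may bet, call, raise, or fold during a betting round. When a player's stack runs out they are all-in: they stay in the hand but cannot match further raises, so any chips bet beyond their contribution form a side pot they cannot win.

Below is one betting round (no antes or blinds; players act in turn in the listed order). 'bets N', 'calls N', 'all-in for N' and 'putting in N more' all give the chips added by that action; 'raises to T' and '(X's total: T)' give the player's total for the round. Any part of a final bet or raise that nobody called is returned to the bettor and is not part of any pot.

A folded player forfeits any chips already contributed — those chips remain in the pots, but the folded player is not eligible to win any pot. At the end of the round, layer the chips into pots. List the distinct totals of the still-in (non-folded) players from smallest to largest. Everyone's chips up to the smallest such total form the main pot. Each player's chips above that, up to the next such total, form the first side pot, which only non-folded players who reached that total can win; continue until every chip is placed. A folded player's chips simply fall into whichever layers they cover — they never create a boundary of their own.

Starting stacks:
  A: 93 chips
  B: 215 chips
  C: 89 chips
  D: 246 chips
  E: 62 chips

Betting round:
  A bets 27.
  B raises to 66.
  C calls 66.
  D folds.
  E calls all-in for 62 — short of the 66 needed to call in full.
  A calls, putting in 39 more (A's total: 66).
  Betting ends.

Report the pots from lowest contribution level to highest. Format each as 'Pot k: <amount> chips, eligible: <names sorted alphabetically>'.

Contributions: A=66, B=66, C=66, E=62
Folded: D
Pot levels (distinct totals of non-folded players): 62, 66
Layer 1-62: 62 each from A, B, C, E = 62*4 = 248 chips; eligible A, B, C, E
Layer 63-66: 4 each from A, B, C = 4*3 = 12 chips; eligible A, B, C

Pot 1: 248 chips, eligible: A, B, C, E
Pot 2: 12 chips, eligible: A, B, C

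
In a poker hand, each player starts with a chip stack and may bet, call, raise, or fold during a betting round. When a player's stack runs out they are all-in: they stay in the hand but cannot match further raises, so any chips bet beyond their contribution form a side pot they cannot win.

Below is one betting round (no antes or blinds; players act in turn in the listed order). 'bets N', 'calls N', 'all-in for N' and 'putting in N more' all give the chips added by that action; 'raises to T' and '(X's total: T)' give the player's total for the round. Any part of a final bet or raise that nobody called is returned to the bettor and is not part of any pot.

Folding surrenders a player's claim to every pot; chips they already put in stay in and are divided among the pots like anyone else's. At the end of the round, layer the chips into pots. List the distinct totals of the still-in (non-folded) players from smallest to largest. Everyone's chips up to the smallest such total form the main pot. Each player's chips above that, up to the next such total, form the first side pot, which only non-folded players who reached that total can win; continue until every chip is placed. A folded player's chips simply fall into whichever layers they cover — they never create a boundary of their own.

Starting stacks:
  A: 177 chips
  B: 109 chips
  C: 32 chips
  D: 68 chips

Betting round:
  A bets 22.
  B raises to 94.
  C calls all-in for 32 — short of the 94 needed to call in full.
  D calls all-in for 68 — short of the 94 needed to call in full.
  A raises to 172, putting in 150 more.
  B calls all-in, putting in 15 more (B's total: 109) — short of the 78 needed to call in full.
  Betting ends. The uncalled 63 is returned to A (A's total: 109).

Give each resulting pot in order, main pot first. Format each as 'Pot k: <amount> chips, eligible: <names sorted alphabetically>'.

Contributions (after 63 returned to A): A=109, B=109, C=32, D=68
Pot levels (distinct totals of non-folded players): 32, 68, 109
Layer 1-32: 32 each from A, B, C, D = 32*4 = 128 chips; eligible A, B, C, D
Layer 33-68: 36 each from A, B, D = 36*3 = 108 chips; eligible A, B, D
Layer 69-109: 41 each from A, B = 41*2 = 82 chips; eligible A, B

Pot 1: 128 chips, eligible: A, B, C, D
Pot 2: 108 chips, eligible: A, B, D
Pot 3: 82 chips, eligible: A, B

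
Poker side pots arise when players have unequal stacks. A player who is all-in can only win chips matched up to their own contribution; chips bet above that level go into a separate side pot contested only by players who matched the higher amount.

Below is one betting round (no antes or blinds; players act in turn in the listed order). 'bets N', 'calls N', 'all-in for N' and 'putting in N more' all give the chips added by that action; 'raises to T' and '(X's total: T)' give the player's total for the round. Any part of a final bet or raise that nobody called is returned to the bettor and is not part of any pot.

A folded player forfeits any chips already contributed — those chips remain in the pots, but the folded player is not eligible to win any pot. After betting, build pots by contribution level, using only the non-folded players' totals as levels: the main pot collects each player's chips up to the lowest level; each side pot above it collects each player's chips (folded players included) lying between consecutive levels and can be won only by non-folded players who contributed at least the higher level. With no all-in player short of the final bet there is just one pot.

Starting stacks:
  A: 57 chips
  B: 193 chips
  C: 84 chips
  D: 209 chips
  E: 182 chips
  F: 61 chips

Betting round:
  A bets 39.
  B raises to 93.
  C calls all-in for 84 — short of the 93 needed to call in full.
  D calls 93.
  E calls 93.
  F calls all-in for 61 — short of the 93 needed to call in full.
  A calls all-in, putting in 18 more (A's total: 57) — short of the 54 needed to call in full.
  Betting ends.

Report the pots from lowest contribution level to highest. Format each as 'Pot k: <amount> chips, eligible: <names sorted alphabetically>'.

Contributions: A=57, B=93, C=84, D=93, E=93, F=61
Pot levels (distinct totals of non-folded players): 57, 61, 84, 93
Layer 1-57: 57 each from A, B, C, D, E, F = 57*6 = 342 chips; eligible A, B, C, D, E, F
Layer 58-61: 4 each from B, C, D, E, F = 4*5 = 20 chips; eligible B, C, D, E, F
Layer 62-84: 23 each from B, C, D, E = 23*4 = 92 chips; eligible B, C, D, E
Layer 85-93: 9 each from B, D, E = 9*3 = 27 chips; eligible B, D, E

Pot 1: 342 chips, eligible: A, B, C, D, E, F
Pot 2: 20 chips, eligible: B, C, D, E, F
Pot 3: 92 chips, eligible: B, C, D, E
Pot 4: 27 chips, eligible: B, D, E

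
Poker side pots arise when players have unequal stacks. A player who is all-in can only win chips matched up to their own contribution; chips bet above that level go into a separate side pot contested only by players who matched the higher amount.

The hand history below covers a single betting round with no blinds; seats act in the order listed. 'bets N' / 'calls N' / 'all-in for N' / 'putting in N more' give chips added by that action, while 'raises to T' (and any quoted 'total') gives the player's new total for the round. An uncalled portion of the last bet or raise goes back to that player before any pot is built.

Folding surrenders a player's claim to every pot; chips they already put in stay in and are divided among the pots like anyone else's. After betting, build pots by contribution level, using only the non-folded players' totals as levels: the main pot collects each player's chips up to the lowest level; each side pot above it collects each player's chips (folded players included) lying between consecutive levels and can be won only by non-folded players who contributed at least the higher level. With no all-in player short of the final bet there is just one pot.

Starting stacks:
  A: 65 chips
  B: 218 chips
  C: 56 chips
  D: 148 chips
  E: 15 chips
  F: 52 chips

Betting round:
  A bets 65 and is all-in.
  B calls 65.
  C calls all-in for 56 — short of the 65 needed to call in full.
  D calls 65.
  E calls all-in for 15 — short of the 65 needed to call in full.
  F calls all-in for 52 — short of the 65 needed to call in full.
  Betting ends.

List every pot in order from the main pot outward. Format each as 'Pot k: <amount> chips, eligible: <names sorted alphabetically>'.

Contributions: A=65, B=65, C=56, D=65, E=15, F=52
Pot levels (distinct totals of non-folded players): 15, 52, 56, 65
Layer 1-15: 15 each from A, B, C, D, E, F = 15*6 = 90 chips; eligible A, B, C, D, E, F
Layer 16-52: 37 each from A, B, C, D, F = 37*5 = 185 chips; eligible A, B, C, D, F
Layer 53-56: 4 each from A, B, C, D = 4*4 = 16 chips; eligible A, B, C, D
Layer 57-65: 9 each from A, B, D = 9*3 = 27 chips; eligible A, B, D

Pot 1: 90 chips, eligible: A, B, C, D, E, F
Pot 2: 185 chips, eligible: A, B, C, D, F
Pot 3: 16 chips, eligible: A, B, C, D
Pot 4: 27 chips, eligible: A, B, D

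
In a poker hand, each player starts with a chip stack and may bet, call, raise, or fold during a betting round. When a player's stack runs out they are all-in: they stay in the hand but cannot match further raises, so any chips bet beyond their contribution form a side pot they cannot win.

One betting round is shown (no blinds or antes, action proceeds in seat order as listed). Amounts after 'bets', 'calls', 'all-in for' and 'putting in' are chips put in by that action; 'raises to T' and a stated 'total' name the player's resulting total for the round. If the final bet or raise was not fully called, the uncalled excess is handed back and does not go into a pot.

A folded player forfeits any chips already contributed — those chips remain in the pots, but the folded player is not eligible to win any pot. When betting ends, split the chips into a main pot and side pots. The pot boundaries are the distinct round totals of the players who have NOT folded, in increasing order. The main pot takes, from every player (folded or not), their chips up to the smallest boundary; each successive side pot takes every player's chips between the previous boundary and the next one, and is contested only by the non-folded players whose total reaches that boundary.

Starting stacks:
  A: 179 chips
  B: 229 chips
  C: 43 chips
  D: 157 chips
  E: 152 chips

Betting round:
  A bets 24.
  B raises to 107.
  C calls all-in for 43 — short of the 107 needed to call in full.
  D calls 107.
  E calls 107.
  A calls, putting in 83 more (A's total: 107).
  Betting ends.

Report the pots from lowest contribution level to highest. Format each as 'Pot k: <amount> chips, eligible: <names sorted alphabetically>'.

Contributions: A=107, B=107, C=43, D=107, E=107
Pot levels (distinct totals of non-folded players): 43, 107
Layer 1-43: 43 each from A, B, C, D, E = 43*5 = 215 chips; eligible A, B, C, D, E
Layer 44-107: 64 each from A, B, D, E = 64*4 = 256 chips; eligible A, B, D, E

Pot 1: 215 chips, eligible: A, B, C, D, E
Pot 2: 256 chips, eligible: A, B, D, E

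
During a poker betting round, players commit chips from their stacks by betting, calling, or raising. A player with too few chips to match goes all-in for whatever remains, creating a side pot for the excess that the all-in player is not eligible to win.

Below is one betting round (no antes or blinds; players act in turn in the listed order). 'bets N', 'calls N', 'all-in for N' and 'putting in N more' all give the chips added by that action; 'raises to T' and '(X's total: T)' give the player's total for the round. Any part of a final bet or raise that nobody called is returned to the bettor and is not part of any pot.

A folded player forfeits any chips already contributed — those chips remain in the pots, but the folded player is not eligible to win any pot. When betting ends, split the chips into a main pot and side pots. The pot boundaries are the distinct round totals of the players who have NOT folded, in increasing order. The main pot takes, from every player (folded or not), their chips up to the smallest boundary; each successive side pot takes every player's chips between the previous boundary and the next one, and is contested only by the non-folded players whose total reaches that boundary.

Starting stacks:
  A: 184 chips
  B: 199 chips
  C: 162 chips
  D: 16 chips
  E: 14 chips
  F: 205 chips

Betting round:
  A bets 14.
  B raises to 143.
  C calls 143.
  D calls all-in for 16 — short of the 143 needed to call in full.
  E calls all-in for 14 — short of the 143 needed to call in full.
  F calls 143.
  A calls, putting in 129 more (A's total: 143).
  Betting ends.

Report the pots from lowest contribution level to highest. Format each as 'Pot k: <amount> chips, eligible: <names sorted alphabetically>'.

Contributions: A=143, B=143, C=143, D=16, E=14, F=143
Pot levels (distinct totals of non-folded players): 14, 16, 143
Layer 1-14: 14 each from A, B, C, D, E, F = 14*6 = 84 chips; eligible A, B, C, D, E, F
Layer 15-16: 2 each from A, B, C, D, F = 2*5 = 10 chips; eligible A, B, C, D, F
Layer 17-143: 127 each from A, B, C, F = 127*4 = 508 chips; eligible A, B, C, F

Pot 1: 84 chips, eligible: A, B, C, D, E, F
Pot 2: 10 chips, eligible: A, B, C, D, F
Pot 3: 508 chips, eligible: A, B, C, F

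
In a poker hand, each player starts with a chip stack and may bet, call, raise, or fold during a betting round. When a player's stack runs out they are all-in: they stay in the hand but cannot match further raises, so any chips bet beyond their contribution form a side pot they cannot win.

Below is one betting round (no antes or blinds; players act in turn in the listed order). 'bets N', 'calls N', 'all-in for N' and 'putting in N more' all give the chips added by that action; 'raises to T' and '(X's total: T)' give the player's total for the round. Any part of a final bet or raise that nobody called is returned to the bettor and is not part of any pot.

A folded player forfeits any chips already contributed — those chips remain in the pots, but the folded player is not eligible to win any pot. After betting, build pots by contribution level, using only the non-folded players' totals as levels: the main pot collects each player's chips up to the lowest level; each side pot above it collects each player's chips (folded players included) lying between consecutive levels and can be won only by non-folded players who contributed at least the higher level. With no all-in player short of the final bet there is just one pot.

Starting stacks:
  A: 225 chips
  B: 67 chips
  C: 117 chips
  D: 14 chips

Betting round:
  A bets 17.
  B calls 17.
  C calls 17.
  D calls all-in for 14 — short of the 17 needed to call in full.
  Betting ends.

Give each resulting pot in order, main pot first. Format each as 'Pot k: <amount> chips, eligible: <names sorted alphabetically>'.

Contributions: A=17, B=17, C=17, D=14
Pot levels (distinct totals of non-folded players): 14, 17
Layer 1-14: 14 each from A, B, C, D = 14*4 = 56 chips; eligible A, B, C, D
Layer 15-17: 3 each from A, B, C = 3*3 = 9 chips; eligible A, B, C

Pot 1: 56 chips, eligible: A, B, C, D
Pot 2: 9 chips, eligible: A, B, C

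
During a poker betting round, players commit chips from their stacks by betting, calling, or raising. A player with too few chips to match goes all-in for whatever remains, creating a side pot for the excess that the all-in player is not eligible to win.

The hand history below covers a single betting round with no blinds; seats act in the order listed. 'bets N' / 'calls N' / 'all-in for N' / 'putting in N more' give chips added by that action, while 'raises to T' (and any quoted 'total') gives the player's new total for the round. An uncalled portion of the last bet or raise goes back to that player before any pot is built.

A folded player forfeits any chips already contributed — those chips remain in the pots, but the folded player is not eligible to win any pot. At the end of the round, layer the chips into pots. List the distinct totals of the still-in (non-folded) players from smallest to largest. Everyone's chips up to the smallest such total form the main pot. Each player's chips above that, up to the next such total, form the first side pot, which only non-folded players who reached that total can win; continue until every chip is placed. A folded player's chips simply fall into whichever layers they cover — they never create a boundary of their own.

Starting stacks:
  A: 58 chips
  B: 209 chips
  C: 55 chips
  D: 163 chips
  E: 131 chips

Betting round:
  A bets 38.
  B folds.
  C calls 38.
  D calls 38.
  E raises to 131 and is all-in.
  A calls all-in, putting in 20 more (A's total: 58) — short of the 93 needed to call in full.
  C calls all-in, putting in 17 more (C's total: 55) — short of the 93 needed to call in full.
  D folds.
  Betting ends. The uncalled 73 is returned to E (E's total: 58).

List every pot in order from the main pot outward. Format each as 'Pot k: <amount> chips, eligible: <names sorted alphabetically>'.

Pot 1: 203 chips, eligible: A, C, E
Pot 2: 6 chips, eligible: A, E

Derivation:
Contributions (after 73 returned to E): A=58, C=55, D=38, E=58
Folded: B, D
Pot levels (distinct totals of non-folded players): 55, 58
Layer 1-55: A 55 + C 55 + D 38 + E 55 = 203 chips; eligible A, C, E
Layer 56-58: 3 each from A, E = 3*2 = 6 chips; eligible A, E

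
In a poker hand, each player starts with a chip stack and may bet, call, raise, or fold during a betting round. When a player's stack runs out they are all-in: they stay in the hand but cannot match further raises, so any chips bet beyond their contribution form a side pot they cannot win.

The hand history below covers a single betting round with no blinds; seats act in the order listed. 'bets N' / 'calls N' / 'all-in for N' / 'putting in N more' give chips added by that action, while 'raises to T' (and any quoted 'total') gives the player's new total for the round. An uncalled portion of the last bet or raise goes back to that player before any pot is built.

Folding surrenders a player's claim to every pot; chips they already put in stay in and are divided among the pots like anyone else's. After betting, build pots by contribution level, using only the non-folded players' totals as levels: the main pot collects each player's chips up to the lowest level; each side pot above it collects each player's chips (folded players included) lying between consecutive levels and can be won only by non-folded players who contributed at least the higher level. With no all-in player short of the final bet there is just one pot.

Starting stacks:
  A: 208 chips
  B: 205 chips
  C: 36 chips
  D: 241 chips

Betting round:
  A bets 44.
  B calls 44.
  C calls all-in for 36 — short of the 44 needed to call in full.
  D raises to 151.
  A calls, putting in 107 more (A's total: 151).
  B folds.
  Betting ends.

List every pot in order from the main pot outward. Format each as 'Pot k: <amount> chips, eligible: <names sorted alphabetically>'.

Pot 1: 144 chips, eligible: A, C, D
Pot 2: 238 chips, eligible: A, D

Derivation:
Contributions: A=151, B=44, C=36, D=151
Folded: B
Pot levels (distinct totals of non-folded players): 36, 151
Layer 1-36: 36 each from A, B, C, D = 36*4 = 144 chips; eligible A, C, D
Layer 37-151: A 115 + B 8 + D 115 = 238 chips; eligible A, D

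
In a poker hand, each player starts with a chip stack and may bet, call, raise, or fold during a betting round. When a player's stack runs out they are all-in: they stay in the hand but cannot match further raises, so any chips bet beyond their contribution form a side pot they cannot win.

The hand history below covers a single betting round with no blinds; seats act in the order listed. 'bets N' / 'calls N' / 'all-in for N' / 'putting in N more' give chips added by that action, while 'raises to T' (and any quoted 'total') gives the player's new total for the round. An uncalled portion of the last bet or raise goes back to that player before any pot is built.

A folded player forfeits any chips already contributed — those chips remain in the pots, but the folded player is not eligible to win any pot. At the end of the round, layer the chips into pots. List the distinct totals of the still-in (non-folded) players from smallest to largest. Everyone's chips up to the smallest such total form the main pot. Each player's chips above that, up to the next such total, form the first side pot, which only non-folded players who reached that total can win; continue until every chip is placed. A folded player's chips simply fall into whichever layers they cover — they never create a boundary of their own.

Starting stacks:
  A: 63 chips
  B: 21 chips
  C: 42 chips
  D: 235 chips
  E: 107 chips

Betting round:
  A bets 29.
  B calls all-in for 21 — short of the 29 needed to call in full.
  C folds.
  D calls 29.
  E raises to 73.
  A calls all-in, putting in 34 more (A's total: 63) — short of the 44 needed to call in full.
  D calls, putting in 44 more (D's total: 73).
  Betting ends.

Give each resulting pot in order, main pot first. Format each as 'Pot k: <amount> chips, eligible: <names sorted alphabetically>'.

Contributions: A=63, B=21, D=73, E=73
Folded: C
Pot levels (distinct totals of non-folded players): 21, 63, 73
Layer 1-21: 21 each from A, B, D, E = 21*4 = 84 chips; eligible A, B, D, E
Layer 22-63: 42 each from A, D, E = 42*3 = 126 chips; eligible A, D, E
Layer 64-73: 10 each from D, E = 10*2 = 20 chips; eligible D, E

Pot 1: 84 chips, eligible: A, B, D, E
Pot 2: 126 chips, eligible: A, D, E
Pot 3: 20 chips, eligible: D, E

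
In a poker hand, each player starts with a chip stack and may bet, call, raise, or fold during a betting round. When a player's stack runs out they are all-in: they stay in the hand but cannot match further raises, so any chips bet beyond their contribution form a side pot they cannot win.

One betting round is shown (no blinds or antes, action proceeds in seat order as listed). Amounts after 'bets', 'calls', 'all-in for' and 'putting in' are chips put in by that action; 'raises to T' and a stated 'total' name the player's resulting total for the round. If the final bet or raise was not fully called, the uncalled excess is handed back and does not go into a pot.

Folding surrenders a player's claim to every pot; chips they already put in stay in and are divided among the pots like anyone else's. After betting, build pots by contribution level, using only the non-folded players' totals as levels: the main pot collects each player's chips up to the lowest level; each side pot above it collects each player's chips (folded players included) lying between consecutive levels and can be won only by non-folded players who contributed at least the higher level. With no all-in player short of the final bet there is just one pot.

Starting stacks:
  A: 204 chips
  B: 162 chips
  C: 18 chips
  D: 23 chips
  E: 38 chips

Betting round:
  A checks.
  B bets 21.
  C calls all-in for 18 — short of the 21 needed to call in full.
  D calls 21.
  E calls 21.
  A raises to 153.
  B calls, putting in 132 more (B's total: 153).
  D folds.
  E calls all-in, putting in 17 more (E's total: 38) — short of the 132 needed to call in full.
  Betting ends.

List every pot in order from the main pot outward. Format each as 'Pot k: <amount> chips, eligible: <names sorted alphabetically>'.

Contributions: A=153, B=153, C=18, D=21, E=38
Folded: D
Pot levels (distinct totals of non-folded players): 18, 38, 153
Layer 1-18: 18 each from A, B, C, D, E = 18*5 = 90 chips; eligible A, B, C, E
Layer 19-38: A 20 + B 20 + D 3 + E 20 = 63 chips; eligible A, B, E
Layer 39-153: 115 each from A, B = 115*2 = 230 chips; eligible A, B

Pot 1: 90 chips, eligible: A, B, C, E
Pot 2: 63 chips, eligible: A, B, E
Pot 3: 230 chips, eligible: A, B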